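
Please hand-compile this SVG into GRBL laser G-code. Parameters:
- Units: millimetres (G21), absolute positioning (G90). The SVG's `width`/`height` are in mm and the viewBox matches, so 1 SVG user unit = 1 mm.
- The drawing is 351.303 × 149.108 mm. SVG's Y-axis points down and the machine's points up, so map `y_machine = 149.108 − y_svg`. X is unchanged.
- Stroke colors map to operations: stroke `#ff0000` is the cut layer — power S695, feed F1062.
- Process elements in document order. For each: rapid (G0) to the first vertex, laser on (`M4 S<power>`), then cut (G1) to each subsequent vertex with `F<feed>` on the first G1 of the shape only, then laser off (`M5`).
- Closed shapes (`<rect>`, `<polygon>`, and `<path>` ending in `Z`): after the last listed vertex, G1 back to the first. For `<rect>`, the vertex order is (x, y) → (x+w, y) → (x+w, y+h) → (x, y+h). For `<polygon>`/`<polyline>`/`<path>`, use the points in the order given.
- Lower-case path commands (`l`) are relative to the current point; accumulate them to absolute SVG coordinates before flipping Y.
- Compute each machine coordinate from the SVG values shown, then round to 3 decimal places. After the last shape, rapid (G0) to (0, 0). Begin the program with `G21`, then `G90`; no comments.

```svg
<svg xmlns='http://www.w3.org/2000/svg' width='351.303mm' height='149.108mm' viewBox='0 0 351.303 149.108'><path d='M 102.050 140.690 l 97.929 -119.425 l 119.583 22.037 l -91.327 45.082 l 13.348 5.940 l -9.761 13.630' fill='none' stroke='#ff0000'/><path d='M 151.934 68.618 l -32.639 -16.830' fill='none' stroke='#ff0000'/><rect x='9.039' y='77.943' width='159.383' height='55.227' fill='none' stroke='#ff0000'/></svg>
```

Since the viewBox matches the mm dimensions, user units are millimetres directly. The only transform is the Y-flip y_m = 149.108 − y_svg.

Shape 1 is a open polyline drawn with `<path>`. Its stroke #ff0000 means cut at S695, F1062. After flipping Y the toolpath is (102.050,8.418) → (199.979,127.843) → (319.562,105.806) → (228.235,60.724) → (241.583,54.784) → (231.822,41.154).

Shape 2 is a line segment drawn with `<path>`. Its stroke #ff0000 means cut at S695, F1062. After flipping Y the toolpath is (151.934,80.490) → (119.295,97.320).

Shape 3 is a rectangle drawn with `<rect>`. Its stroke #ff0000 means cut at S695, F1062. After flipping Y the toolpath is (9.039,71.165) → (168.422,71.165) → (168.422,15.938) → (9.039,15.938) → (9.039,71.165), returning to the start.

G21
G90
G0 X102.050 Y8.418
M4 S695
G1 X199.979 Y127.843 F1062
G1 X319.562 Y105.806
G1 X228.235 Y60.724
G1 X241.583 Y54.784
G1 X231.822 Y41.154
M5
G0 X151.934 Y80.490
M4 S695
G1 X119.295 Y97.320 F1062
M5
G0 X9.039 Y71.165
M4 S695
G1 X168.422 Y71.165 F1062
G1 X168.422 Y15.938
G1 X9.039 Y15.938
G1 X9.039 Y71.165
M5
G0 X0.000 Y0.000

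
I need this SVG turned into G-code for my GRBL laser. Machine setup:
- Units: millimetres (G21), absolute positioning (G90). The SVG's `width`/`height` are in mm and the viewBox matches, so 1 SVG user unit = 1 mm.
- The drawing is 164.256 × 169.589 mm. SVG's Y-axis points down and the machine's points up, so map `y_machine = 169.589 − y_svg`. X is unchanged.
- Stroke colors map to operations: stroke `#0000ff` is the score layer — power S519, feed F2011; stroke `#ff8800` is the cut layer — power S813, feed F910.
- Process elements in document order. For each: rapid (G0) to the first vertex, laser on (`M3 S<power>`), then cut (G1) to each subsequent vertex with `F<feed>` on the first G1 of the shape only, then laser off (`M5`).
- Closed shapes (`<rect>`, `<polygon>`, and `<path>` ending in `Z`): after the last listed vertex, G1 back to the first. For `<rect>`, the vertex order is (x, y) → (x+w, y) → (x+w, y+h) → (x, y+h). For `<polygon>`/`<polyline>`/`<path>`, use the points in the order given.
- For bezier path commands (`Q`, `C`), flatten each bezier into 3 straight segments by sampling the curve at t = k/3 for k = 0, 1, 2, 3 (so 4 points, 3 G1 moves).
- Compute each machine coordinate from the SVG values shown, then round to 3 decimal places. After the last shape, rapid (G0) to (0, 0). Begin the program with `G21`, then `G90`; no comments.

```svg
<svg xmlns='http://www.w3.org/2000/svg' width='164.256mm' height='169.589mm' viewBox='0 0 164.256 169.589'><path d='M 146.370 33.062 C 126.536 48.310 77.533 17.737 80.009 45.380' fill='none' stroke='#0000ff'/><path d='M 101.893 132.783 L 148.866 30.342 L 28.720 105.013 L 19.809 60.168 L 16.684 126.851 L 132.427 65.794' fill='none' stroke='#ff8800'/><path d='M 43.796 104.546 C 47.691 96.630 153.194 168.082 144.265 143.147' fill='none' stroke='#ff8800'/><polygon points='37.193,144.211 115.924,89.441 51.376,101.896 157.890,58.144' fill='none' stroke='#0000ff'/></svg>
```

G21
G90
G0 X146.370 Y136.527
M3 S519
G1 X119.800 Y132.699 F2011
G1 X91.706 Y136.300
G1 X80.009 Y124.209
M5
G0 X101.893 Y36.806
M3 S813
G1 X148.866 Y139.247 F910
G1 X28.720 Y64.576
G1 X19.809 Y109.421
G1 X16.684 Y42.738
G1 X132.427 Y103.795
M5
G0 X43.796 Y65.043
M3 S813
G1 X73.559 Y53.012 F910
G1 X123.051 Y27.127
G1 X144.265 Y26.442
M5
G0 X37.193 Y25.378
M3 S519
G1 X115.924 Y80.148 F2011
G1 X51.376 Y67.693
G1 X157.890 Y111.445
G1 X37.193 Y25.378
M5
G0 X0.000 Y0.000

1 u = 1 mm; y_m = 169.589 − y.

[1] `<path>` cubic bezier, #0000ff→score S519 F2011: (146.370,136.527) → (119.800,132.699) → (91.706,136.300) → (80.009,124.209)

[2] `<path>` open polyline, #ff8800→cut S813 F910: (101.893,36.806) → (148.866,139.247) → (28.720,64.576) → (19.809,109.421) → (16.684,42.738) → (132.427,103.795)

[3] `<path>` cubic bezier, #ff8800→cut S813 F910: (43.796,65.043) → (73.559,53.012) → (123.051,27.127) → (144.265,26.442)

[4] `<polygon>` closed polygon, #0000ff→score S519 F2011: (37.193,25.378) → (115.924,80.148) → (51.376,67.693) → (157.890,111.445) → (37.193,25.378) (closed)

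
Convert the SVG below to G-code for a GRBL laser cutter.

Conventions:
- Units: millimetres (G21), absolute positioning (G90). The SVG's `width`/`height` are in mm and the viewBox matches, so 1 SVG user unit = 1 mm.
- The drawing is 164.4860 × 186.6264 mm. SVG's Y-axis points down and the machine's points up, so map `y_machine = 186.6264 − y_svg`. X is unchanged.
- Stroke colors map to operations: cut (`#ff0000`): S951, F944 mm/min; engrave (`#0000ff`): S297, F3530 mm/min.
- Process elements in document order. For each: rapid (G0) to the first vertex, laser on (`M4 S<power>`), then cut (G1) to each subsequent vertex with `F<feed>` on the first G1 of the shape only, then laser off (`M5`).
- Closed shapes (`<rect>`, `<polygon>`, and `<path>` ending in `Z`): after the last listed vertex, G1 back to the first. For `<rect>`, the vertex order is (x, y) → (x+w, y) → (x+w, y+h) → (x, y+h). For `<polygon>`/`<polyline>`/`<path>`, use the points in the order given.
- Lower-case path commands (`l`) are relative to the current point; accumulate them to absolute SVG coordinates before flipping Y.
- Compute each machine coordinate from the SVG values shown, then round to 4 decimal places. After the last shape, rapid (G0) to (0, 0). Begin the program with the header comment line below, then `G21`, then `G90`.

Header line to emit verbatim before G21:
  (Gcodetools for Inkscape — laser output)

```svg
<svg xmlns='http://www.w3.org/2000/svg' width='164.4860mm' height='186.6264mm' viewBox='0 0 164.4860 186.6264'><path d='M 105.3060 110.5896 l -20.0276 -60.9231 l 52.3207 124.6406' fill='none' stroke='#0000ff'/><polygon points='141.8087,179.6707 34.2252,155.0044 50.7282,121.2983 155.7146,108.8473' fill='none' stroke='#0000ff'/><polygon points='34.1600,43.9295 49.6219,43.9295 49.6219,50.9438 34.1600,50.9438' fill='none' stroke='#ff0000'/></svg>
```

(Gcodetools for Inkscape — laser output)
G21
G90
G0 X105.3060 Y76.0368
M4 S297
G1 X85.2784 Y136.9599 F3530
G1 X137.5991 Y12.3193
M5
G0 X141.8087 Y6.9557
M4 S297
G1 X34.2252 Y31.6220 F3530
G1 X50.7282 Y65.3281
G1 X155.7146 Y77.7791
G1 X141.8087 Y6.9557
M5
G0 X34.1600 Y142.6969
M4 S951
G1 X49.6219 Y142.6969 F944
G1 X49.6219 Y135.6826
G1 X34.1600 Y135.6826
G1 X34.1600 Y142.6969
M5
G0 X0.0000 Y0.0000

viewBox `0 0 164.4860 186.6264` with mm width/height → 1 unit = 1 mm. Flip: y_m = 186.6264 − y_svg.

**Shape 1** — `<path>` open polyline, stroke `#0000ff` → engrave (S297, F3530). Machine vertices: (105.3060,76.0368) → (85.2784,136.9599) → (137.5991,12.3193). Open path.

**Shape 2** — `<polygon>` closed polygon, stroke `#0000ff` → engrave (S297, F3530). Machine vertices: (141.8087,6.9557) → (34.2252,31.6220) → (50.7282,65.3281) → (155.7146,77.7791) → (141.8087,6.9557). Closed: final G1 returns to the first vertex.

**Shape 3** — `<polygon>` rectangle, stroke `#ff0000` → cut (S951, F944). Machine vertices: (34.1600,142.6969) → (49.6219,142.6969) → (49.6219,135.6826) → (34.1600,135.6826) → (34.1600,142.6969). Closed: final G1 returns to the first vertex.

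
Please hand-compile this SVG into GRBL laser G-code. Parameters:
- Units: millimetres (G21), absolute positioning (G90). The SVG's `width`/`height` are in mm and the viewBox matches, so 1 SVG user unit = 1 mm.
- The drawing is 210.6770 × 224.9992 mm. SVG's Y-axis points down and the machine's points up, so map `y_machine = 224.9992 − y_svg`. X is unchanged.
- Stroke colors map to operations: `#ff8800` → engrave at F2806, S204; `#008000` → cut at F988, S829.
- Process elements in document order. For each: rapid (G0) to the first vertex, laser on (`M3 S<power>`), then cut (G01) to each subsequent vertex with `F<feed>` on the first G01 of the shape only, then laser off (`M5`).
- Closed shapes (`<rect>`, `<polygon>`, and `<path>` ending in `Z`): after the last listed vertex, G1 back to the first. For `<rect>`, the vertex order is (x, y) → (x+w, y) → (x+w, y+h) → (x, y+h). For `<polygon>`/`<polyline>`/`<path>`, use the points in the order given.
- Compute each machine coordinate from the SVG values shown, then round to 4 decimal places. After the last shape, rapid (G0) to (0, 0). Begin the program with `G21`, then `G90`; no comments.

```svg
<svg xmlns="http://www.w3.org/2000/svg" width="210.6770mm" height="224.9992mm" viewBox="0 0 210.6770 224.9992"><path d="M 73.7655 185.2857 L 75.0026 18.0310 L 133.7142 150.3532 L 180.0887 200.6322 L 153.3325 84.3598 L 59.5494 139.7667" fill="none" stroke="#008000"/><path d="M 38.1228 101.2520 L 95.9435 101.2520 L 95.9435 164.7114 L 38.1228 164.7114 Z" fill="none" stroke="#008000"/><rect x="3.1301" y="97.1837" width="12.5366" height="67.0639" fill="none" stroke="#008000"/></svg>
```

G21
G90
G0 X73.7655 Y39.7135
M3 S829
G01 X75.0026 Y206.9682 F988
G01 X133.7142 Y74.6460
G01 X180.0887 Y24.3670
G01 X153.3325 Y140.6394
G01 X59.5494 Y85.2325
M5
G0 X38.1228 Y123.7472
M3 S829
G01 X95.9435 Y123.7472 F988
G01 X95.9435 Y60.2878
G01 X38.1228 Y60.2878
G01 X38.1228 Y123.7472
M5
G0 X3.1301 Y127.8155
M3 S829
G01 X15.6667 Y127.8155 F988
G01 X15.6667 Y60.7516
G01 X3.1301 Y60.7516
G01 X3.1301 Y127.8155
M5
G0 X0.0000 Y0.0000

1 u = 1 mm; y_m = 224.9992 − y.

[1] `<path>` open polyline, #008000→cut S829 F988: (73.7655,39.7135) → (75.0026,206.9682) → (133.7142,74.6460) → (180.0887,24.3670) → (153.3325,140.6394) → (59.5494,85.2325)

[2] `<path>` rectangle, #008000→cut S829 F988: (38.1228,123.7472) → (95.9435,123.7472) → (95.9435,60.2878) → (38.1228,60.2878) → (38.1228,123.7472) (closed)

[3] `<rect>` rectangle, #008000→cut S829 F988: (3.1301,127.8155) → (15.6667,127.8155) → (15.6667,60.7516) → (3.1301,60.7516) → (3.1301,127.8155) (closed)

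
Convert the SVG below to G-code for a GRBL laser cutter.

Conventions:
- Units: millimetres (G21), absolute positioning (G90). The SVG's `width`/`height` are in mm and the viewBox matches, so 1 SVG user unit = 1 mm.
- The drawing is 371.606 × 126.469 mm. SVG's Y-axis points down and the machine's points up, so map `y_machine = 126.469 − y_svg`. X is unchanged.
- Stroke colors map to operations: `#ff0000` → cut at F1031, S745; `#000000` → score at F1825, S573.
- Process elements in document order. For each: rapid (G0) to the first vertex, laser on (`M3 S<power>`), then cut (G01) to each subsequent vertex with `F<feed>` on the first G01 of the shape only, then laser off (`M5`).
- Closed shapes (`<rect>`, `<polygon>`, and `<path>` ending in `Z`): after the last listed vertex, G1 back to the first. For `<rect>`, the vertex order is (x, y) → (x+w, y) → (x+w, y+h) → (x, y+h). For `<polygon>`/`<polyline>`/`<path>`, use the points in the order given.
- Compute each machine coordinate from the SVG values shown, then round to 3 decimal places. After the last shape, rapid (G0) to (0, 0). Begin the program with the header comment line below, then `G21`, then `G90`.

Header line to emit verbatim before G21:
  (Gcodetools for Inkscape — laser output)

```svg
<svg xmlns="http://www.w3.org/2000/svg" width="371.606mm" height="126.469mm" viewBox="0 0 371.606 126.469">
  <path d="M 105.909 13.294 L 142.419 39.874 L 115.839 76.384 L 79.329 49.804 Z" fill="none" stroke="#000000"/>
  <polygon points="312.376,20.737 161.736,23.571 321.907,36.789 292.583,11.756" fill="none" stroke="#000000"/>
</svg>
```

Since the viewBox matches the mm dimensions, user units are millimetres directly. The only transform is the Y-flip y_m = 126.469 − y_svg.

Shape 1 is a regular polygon drawn with `<path>`. Its stroke #000000 means score at S573, F1825. After flipping Y the toolpath is (105.909,113.175) → (142.419,86.595) → (115.839,50.085) → (79.329,76.665) → (105.909,113.175), returning to the start.

Shape 2 is a closed polygon drawn with `<polygon>`. Its stroke #000000 means score at S573, F1825. After flipping Y the toolpath is (312.376,105.732) → (161.736,102.898) → (321.907,89.680) → (292.583,114.713) → (312.376,105.732), returning to the start.

(Gcodetools for Inkscape — laser output)
G21
G90
G0 X105.909 Y113.175
M3 S573
G01 X142.419 Y86.595 F1825
G01 X115.839 Y50.085
G01 X79.329 Y76.665
G01 X105.909 Y113.175
M5
G0 X312.376 Y105.732
M3 S573
G01 X161.736 Y102.898 F1825
G01 X321.907 Y89.680
G01 X292.583 Y114.713
G01 X312.376 Y105.732
M5
G0 X0.000 Y0.000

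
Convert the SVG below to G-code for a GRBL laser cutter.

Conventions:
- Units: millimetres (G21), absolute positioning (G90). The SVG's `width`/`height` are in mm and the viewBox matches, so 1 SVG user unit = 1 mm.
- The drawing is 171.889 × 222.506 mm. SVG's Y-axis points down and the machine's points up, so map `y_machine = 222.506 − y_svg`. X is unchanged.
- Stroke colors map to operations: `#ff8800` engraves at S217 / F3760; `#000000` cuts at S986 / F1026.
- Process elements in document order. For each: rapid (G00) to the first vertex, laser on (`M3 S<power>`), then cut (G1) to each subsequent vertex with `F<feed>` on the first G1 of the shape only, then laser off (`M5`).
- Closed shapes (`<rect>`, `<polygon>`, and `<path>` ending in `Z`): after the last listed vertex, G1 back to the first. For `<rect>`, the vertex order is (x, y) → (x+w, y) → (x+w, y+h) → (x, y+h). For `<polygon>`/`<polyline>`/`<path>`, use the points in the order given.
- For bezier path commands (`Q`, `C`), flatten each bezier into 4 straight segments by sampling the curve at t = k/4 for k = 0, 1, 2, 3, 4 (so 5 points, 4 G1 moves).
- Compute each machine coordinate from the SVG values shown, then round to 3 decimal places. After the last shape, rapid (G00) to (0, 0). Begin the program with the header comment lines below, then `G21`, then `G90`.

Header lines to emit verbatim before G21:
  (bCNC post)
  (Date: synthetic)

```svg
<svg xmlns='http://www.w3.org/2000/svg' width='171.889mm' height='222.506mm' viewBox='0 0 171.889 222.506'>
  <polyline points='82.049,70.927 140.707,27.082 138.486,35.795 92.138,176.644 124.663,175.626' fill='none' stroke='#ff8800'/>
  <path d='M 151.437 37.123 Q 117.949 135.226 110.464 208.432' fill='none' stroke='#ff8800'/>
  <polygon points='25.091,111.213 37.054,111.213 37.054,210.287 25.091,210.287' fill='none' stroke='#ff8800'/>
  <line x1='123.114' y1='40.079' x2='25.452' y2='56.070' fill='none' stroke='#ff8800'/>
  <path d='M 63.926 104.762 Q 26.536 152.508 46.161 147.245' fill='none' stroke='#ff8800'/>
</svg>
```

Since the viewBox matches the mm dimensions, user units are millimetres directly. The only transform is the Y-flip y_m = 222.506 − y_svg.

Shape 1 is a open polyline drawn with `<polyline>`. Its stroke #ff8800 means engrave at S217, F3760. After flipping Y the toolpath is (82.049,151.579) → (140.707,195.424) → (138.486,186.711) → (92.138,45.862) → (124.663,46.880).

Shape 2 is a quadratic bezier drawn with `<path>`. Its stroke #ff8800 means engrave at S217, F3760. After flipping Y the toolpath is (151.437,185.383) → (136.318,137.888) → (124.450,93.504) → (115.832,52.233) → (110.464,14.074).

Shape 3 is a rectangle drawn with `<polygon>`. Its stroke #ff8800 means engrave at S217, F3760. After flipping Y the toolpath is (25.091,111.293) → (37.054,111.293) → (37.054,12.219) → (25.091,12.219) → (25.091,111.293), returning to the start.

Shape 4 is a line segment drawn with `<line>`. Its stroke #ff8800 means engrave at S217, F3760. After flipping Y the toolpath is (123.114,182.427) → (25.452,166.436).

Shape 5 is a quadratic bezier drawn with `<path>`. Its stroke #ff8800 means engrave at S217, F3760. After flipping Y the toolpath is (63.926,117.744) → (48.794,97.184) → (40.790,83.250) → (39.912,75.943) → (46.161,75.261).

(bCNC post)
(Date: synthetic)
G21
G90
G00 X82.049 Y151.579
M3 S217
G1 X140.707 Y195.424 F3760
G1 X138.486 Y186.711
G1 X92.138 Y45.862
G1 X124.663 Y46.880
M5
G00 X151.437 Y185.383
M3 S217
G1 X136.318 Y137.888 F3760
G1 X124.450 Y93.504
G1 X115.832 Y52.233
G1 X110.464 Y14.074
M5
G00 X25.091 Y111.293
M3 S217
G1 X37.054 Y111.293 F3760
G1 X37.054 Y12.219
G1 X25.091 Y12.219
G1 X25.091 Y111.293
M5
G00 X123.114 Y182.427
M3 S217
G1 X25.452 Y166.436 F3760
M5
G00 X63.926 Y117.744
M3 S217
G1 X48.794 Y97.184 F3760
G1 X40.790 Y83.250
G1 X39.912 Y75.943
G1 X46.161 Y75.261
M5
G00 X0.000 Y0.000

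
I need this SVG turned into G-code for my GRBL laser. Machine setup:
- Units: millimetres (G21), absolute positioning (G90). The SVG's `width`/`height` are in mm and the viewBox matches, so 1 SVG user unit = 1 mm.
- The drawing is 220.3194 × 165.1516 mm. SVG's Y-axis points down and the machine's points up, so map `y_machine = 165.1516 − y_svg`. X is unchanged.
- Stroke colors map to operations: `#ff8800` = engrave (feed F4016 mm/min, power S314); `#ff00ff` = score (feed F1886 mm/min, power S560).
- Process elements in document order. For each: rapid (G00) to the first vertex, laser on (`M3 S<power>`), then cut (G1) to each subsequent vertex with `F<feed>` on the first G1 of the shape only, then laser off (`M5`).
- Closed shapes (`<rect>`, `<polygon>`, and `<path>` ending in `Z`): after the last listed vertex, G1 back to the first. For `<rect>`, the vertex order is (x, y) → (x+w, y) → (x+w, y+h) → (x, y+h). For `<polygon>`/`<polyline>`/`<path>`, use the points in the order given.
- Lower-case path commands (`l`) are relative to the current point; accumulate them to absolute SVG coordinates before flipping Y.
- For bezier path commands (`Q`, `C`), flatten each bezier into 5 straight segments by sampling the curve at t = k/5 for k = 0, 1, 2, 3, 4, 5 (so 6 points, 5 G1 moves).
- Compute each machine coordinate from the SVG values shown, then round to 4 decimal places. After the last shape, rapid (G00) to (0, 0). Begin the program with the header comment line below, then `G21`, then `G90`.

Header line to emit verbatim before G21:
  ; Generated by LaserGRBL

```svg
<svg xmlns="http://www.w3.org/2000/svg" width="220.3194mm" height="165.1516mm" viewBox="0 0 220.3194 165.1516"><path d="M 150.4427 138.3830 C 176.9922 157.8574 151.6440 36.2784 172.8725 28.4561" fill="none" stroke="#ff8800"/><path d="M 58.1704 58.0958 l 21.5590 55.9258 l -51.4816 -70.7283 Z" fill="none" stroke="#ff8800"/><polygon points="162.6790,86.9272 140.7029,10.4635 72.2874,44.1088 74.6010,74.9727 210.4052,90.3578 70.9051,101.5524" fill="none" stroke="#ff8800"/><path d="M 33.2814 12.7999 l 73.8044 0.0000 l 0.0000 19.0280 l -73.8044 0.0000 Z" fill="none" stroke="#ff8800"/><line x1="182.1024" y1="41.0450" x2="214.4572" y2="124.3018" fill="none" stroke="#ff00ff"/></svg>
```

viewBox `0 0 220.3194 165.1516` with mm width/height → 1 unit = 1 mm. Flip: y_m = 165.1516 − y_svg.

**Shape 1** — `<path>` cubic bezier, stroke `#ff8800` → engrave (S314, F4016). Control points (SVG): P0=(150.4427,138.3830), P1=(176.9922,157.8574), P2=(151.6440,36.2784), P3=(172.8725,28.4561); sampled at t=k/5. Machine vertices: (150.4427,26.7686) → (160.9325,29.9719) → (163.6936,54.7971) → (163.4528,89.0134) → (164.9368,120.3898) → (172.8725,136.6955). Open path.

**Shape 2** — `<path>` closed polygon, stroke `#ff8800` → engrave (S314, F4016). Machine vertices: (58.1704,107.0558) → (79.7294,51.1300) → (28.2478,121.8583) → (58.1704,107.0558). Closed: final G1 returns to the first vertex.

**Shape 3** — `<polygon>` closed polygon, stroke `#ff8800` → engrave (S314, F4016). Machine vertices: (162.6790,78.2244) → (140.7029,154.6881) → (72.2874,121.0428) → (74.6010,90.1789) → (210.4052,74.7938) → (70.9051,63.5992) → (162.6790,78.2244). Closed: final G1 returns to the first vertex.

**Shape 4** — `<path>` rectangle, stroke `#ff8800` → engrave (S314, F4016). Machine vertices: (33.2814,152.3517) → (107.0858,152.3517) → (107.0858,133.3237) → (33.2814,133.3237) → (33.2814,152.3517). Closed: final G1 returns to the first vertex.

**Shape 5** — `<line>` line segment, stroke `#ff00ff` → score (S560, F1886). Machine vertices: (182.1024,124.1066) → (214.4572,40.8498). Open path.

; Generated by LaserGRBL
G21
G90
G00 X150.4427 Y26.7686
M3 S314
G1 X160.9325 Y29.9719 F4016
G1 X163.6936 Y54.7971
G1 X163.4528 Y89.0134
G1 X164.9368 Y120.3898
G1 X172.8725 Y136.6955
M5
G00 X58.1704 Y107.0558
M3 S314
G1 X79.7294 Y51.1300 F4016
G1 X28.2478 Y121.8583
G1 X58.1704 Y107.0558
M5
G00 X162.6790 Y78.2244
M3 S314
G1 X140.7029 Y154.6881 F4016
G1 X72.2874 Y121.0428
G1 X74.6010 Y90.1789
G1 X210.4052 Y74.7938
G1 X70.9051 Y63.5992
G1 X162.6790 Y78.2244
M5
G00 X33.2814 Y152.3517
M3 S314
G1 X107.0858 Y152.3517 F4016
G1 X107.0858 Y133.3237
G1 X33.2814 Y133.3237
G1 X33.2814 Y152.3517
M5
G00 X182.1024 Y124.1066
M3 S560
G1 X214.4572 Y40.8498 F1886
M5
G00 X0.0000 Y0.0000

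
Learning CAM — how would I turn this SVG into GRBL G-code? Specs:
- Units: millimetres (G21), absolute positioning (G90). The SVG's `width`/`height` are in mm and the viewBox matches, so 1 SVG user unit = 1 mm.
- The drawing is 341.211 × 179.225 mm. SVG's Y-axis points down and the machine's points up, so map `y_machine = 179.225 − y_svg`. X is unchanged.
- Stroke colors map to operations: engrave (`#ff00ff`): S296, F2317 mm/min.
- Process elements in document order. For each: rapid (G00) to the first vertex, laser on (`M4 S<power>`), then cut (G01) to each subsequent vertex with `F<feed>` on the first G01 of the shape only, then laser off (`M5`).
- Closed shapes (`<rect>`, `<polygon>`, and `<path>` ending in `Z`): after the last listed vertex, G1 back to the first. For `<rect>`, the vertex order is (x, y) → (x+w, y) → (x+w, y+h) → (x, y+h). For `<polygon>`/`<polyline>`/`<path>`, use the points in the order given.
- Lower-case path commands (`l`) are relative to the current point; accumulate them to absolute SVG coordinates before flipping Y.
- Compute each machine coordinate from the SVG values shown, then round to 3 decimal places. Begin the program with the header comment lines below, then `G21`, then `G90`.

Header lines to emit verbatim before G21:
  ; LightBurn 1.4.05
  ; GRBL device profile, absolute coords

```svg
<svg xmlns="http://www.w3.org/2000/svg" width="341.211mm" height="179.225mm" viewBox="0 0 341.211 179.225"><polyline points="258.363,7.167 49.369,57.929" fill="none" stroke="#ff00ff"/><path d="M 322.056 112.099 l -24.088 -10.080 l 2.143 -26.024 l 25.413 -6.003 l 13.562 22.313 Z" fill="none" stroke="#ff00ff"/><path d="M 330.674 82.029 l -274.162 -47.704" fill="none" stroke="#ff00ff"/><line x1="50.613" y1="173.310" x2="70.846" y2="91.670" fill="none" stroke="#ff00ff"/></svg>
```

viewBox `0 0 341.211 179.225` with mm width/height → 1 unit = 1 mm. Flip: y_m = 179.225 − y_svg.

**Shape 1** — `<polyline>` line segment, stroke `#ff00ff` → engrave (S296, F2317). Machine vertices: (258.363,172.058) → (49.369,121.296). Open path.

**Shape 2** — `<path>` regular polygon, stroke `#ff00ff` → engrave (S296, F2317). Machine vertices: (322.056,67.126) → (297.968,77.206) → (300.111,103.230) → (325.524,109.233) → (339.086,86.920) → (322.056,67.126). Closed: final G1 returns to the first vertex.

**Shape 3** — `<path>` line segment, stroke `#ff00ff` → engrave (S296, F2317). Machine vertices: (330.674,97.196) → (56.512,144.900). Open path.

**Shape 4** — `<line>` line segment, stroke `#ff00ff` → engrave (S296, F2317). Machine vertices: (50.613,5.915) → (70.846,87.555). Open path.

; LightBurn 1.4.05
; GRBL device profile, absolute coords
G21
G90
G00 X258.363 Y172.058
M4 S296
G01 X49.369 Y121.296 F2317
M5
G00 X322.056 Y67.126
M4 S296
G01 X297.968 Y77.206 F2317
G01 X300.111 Y103.230
G01 X325.524 Y109.233
G01 X339.086 Y86.920
G01 X322.056 Y67.126
M5
G00 X330.674 Y97.196
M4 S296
G01 X56.512 Y144.900 F2317
M5
G00 X50.613 Y5.915
M4 S296
G01 X70.846 Y87.555 F2317
M5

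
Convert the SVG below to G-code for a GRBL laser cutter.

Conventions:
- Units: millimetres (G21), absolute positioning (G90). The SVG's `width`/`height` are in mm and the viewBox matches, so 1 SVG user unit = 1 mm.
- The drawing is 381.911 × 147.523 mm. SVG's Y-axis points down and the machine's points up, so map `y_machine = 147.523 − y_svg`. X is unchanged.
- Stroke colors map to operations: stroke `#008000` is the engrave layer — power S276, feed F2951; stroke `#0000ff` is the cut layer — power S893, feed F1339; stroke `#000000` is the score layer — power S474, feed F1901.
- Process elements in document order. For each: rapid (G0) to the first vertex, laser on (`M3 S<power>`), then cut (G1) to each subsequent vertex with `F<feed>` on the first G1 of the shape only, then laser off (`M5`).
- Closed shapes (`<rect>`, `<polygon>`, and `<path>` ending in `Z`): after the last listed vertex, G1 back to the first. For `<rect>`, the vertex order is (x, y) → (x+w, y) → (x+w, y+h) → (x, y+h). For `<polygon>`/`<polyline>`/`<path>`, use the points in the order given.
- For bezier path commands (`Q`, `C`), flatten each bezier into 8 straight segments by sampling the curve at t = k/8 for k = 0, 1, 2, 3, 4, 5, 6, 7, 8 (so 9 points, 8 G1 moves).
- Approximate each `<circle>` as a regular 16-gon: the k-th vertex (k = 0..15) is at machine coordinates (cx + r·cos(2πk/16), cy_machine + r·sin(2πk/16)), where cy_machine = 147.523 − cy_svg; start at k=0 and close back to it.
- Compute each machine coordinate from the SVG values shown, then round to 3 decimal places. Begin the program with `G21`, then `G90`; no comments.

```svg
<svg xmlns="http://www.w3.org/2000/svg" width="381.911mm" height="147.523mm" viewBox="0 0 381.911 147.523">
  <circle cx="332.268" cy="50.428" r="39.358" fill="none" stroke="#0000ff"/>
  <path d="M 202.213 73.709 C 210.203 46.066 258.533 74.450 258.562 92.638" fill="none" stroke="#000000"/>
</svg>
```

1 u = 1 mm; y_m = 147.523 − y.

[1] `<circle>` circle, #0000ff→cut S893 F1339: (371.626,97.095) → (368.630,112.157) → (360.098,124.925) → (347.330,133.457) → (332.268,136.453) → (317.206,133.457) → (304.438,124.925) → (295.906,112.157) → (292.910,97.095) → (295.906,82.033) → (304.438,69.265) → (317.206,60.733) → (332.268,57.737) → (347.330,60.733) → (360.098,69.265) → (368.630,82.033) → (371.626,97.095) (closed)

[2] `<path>` cubic bezier, #000000→score S474 F1901: (202.213,73.814) → (206.927,81.683) → (214.384,85.076) → (223.546,84.768) → (233.373,81.536) → (242.827,76.156) → (250.869,69.403) → (256.460,62.054) → (258.562,54.885)

G21
G90
G0 X371.626 Y97.095
M3 S893
G1 X368.630 Y112.157 F1339
G1 X360.098 Y124.925
G1 X347.330 Y133.457
G1 X332.268 Y136.453
G1 X317.206 Y133.457
G1 X304.438 Y124.925
G1 X295.906 Y112.157
G1 X292.910 Y97.095
G1 X295.906 Y82.033
G1 X304.438 Y69.265
G1 X317.206 Y60.733
G1 X332.268 Y57.737
G1 X347.330 Y60.733
G1 X360.098 Y69.265
G1 X368.630 Y82.033
G1 X371.626 Y97.095
M5
G0 X202.213 Y73.814
M3 S474
G1 X206.927 Y81.683 F1901
G1 X214.384 Y85.076
G1 X223.546 Y84.768
G1 X233.373 Y81.536
G1 X242.827 Y76.156
G1 X250.869 Y69.403
G1 X256.460 Y62.054
G1 X258.562 Y54.885
M5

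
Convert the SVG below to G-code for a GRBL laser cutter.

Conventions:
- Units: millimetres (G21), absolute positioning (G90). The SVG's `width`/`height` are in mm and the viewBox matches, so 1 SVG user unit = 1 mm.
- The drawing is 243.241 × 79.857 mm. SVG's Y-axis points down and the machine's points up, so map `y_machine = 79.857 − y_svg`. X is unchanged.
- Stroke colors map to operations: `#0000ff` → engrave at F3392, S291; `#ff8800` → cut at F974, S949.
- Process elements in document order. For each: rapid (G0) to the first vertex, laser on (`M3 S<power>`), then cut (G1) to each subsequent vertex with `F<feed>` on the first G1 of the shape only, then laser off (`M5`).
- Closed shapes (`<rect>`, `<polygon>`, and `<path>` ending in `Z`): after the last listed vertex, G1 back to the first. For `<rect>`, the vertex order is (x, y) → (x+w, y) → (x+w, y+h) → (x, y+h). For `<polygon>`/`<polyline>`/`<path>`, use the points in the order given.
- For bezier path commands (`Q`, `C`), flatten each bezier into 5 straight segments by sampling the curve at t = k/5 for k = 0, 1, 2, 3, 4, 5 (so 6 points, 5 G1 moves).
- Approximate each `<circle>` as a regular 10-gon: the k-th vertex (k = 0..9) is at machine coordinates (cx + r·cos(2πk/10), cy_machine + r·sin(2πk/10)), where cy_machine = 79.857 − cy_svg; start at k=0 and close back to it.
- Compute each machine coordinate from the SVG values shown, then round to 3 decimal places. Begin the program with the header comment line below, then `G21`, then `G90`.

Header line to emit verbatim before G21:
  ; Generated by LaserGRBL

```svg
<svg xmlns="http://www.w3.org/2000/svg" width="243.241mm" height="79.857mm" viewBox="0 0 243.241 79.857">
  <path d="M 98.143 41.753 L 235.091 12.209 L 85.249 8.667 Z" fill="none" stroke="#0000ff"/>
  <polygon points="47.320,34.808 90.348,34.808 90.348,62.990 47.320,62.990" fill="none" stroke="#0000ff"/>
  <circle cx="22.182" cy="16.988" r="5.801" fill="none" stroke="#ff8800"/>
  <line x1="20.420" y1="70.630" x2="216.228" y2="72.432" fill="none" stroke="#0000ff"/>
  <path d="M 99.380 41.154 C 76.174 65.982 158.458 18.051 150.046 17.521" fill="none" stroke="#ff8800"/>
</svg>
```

viewBox `0 0 243.241 79.857` with mm width/height → 1 unit = 1 mm. Flip: y_m = 79.857 − y_svg.

**Shape 1** — `<path>` closed polygon, stroke `#0000ff` → engrave (S291, F3392). Machine vertices: (98.143,38.104) → (235.091,67.648) → (85.249,71.190) → (98.143,38.104). Closed: final G1 returns to the first vertex.

**Shape 2** — `<polygon>` rectangle, stroke `#0000ff` → engrave (S291, F3392). Machine vertices: (47.320,45.049) → (90.348,45.049) → (90.348,16.867) → (47.320,16.867) → (47.320,45.049). Closed: final G1 returns to the first vertex.

**Shape 3** — `<circle>` circle, stroke `#ff8800` → cut (S949, F974). Machine vertices: (27.983,62.869) → (26.875,66.279) → (23.975,68.386) → (20.389,68.386) → (17.489,66.279) → (16.381,62.869) → (17.489,59.459) → (20.389,57.352) → (23.975,57.352) → (26.875,59.459) → (27.983,62.869). Closed: final G1 returns to the first vertex.

**Shape 4** — `<line>` line segment, stroke `#0000ff` → engrave (S291, F3392). Machine vertices: (20.420,9.227) → (216.228,7.425). Open path.

**Shape 5** — `<path>` cubic bezier, stroke `#ff8800` → cut (S949, F974). Control points (SVG): P0=(99.380,41.154), P1=(76.174,65.982), P2=(158.458,18.051), P3=(150.046,17.521); sampled at t=k/5. Machine vertices: (99.380,38.703) → (96.546,31.576) → (109.612,36.143) → (129.162,46.638) → (145.779,57.291) → (150.046,62.336). Open path.

; Generated by LaserGRBL
G21
G90
G0 X98.143 Y38.104
M3 S291
G1 X235.091 Y67.648 F3392
G1 X85.249 Y71.190
G1 X98.143 Y38.104
M5
G0 X47.320 Y45.049
M3 S291
G1 X90.348 Y45.049 F3392
G1 X90.348 Y16.867
G1 X47.320 Y16.867
G1 X47.320 Y45.049
M5
G0 X27.983 Y62.869
M3 S949
G1 X26.875 Y66.279 F974
G1 X23.975 Y68.386
G1 X20.389 Y68.386
G1 X17.489 Y66.279
G1 X16.381 Y62.869
G1 X17.489 Y59.459
G1 X20.389 Y57.352
G1 X23.975 Y57.352
G1 X26.875 Y59.459
G1 X27.983 Y62.869
M5
G0 X20.420 Y9.227
M3 S291
G1 X216.228 Y7.425 F3392
M5
G0 X99.380 Y38.703
M3 S949
G1 X96.546 Y31.576 F974
G1 X109.612 Y36.143
G1 X129.162 Y46.638
G1 X145.779 Y57.291
G1 X150.046 Y62.336
M5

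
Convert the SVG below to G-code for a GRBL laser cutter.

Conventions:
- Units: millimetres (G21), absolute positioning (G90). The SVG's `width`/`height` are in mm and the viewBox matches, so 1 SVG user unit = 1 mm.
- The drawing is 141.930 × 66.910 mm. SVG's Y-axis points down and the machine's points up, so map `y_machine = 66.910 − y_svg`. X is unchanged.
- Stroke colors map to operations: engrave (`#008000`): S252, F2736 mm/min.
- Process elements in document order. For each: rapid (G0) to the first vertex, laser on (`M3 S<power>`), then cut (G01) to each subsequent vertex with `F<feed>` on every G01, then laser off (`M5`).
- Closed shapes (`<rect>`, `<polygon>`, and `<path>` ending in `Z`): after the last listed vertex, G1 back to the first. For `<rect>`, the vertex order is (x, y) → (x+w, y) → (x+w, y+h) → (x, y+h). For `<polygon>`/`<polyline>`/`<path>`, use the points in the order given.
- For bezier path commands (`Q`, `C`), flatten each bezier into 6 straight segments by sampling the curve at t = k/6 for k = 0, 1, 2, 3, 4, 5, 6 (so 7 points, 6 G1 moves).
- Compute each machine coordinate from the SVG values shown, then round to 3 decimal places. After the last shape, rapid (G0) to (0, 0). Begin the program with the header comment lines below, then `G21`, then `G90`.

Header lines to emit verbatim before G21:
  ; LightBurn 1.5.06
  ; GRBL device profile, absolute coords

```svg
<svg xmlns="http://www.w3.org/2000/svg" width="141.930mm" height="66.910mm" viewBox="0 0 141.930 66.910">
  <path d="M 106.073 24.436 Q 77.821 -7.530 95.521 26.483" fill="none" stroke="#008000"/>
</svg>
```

; LightBurn 1.5.06
; GRBL device profile, absolute coords
G21
G90
G0 X106.073 Y42.474
M3 S252
G01 X97.932 Y51.297 F2736
G01 X92.344 Y56.454 F2736
G01 X89.309 Y57.945 F2736
G01 X88.827 Y55.771 F2736
G01 X90.897 Y49.932 F2736
G01 X95.521 Y40.427 F2736
M5
G0 X0.000 Y0.000

Since the viewBox matches the mm dimensions, user units are millimetres directly. The only transform is the Y-flip y_m = 66.910 − y_svg.

Shape 1 is a quadratic bezier drawn with `<path>`. Its stroke #008000 means engrave at S252, F2736. After flipping Y the toolpath is (106.073,42.474) → (97.932,51.297) → (92.344,56.454) → (89.309,57.945) → (88.827,55.771) → (90.897,49.932) → (95.521,40.427).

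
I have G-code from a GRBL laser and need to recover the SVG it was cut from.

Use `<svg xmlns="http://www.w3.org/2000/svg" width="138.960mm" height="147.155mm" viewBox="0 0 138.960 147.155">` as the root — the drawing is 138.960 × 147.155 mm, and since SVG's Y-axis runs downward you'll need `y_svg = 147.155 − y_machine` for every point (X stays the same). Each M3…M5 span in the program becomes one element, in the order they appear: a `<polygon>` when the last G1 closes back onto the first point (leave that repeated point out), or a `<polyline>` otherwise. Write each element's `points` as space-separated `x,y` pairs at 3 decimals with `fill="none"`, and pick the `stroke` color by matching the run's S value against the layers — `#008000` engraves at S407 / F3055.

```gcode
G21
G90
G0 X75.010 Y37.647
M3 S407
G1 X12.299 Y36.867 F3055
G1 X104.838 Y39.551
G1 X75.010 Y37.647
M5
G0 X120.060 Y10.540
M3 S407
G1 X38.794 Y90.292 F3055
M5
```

y_svg = 147.155 − y_m. Every run uses S407, so all elements get stroke `#008000` (engrave).

[1] closed run; points: 75.010,109.508 12.299,110.288 104.838,107.604

[2] open run; points: 120.060,136.615 38.794,56.863

<svg xmlns="http://www.w3.org/2000/svg" width="138.960mm" height="147.155mm" viewBox="0 0 138.960 147.155">
  <polygon points="75.010,109.508 12.299,110.288 104.838,107.604" fill="none" stroke="#008000"/>
  <polyline points="120.060,136.615 38.794,56.863" fill="none" stroke="#008000"/>
</svg>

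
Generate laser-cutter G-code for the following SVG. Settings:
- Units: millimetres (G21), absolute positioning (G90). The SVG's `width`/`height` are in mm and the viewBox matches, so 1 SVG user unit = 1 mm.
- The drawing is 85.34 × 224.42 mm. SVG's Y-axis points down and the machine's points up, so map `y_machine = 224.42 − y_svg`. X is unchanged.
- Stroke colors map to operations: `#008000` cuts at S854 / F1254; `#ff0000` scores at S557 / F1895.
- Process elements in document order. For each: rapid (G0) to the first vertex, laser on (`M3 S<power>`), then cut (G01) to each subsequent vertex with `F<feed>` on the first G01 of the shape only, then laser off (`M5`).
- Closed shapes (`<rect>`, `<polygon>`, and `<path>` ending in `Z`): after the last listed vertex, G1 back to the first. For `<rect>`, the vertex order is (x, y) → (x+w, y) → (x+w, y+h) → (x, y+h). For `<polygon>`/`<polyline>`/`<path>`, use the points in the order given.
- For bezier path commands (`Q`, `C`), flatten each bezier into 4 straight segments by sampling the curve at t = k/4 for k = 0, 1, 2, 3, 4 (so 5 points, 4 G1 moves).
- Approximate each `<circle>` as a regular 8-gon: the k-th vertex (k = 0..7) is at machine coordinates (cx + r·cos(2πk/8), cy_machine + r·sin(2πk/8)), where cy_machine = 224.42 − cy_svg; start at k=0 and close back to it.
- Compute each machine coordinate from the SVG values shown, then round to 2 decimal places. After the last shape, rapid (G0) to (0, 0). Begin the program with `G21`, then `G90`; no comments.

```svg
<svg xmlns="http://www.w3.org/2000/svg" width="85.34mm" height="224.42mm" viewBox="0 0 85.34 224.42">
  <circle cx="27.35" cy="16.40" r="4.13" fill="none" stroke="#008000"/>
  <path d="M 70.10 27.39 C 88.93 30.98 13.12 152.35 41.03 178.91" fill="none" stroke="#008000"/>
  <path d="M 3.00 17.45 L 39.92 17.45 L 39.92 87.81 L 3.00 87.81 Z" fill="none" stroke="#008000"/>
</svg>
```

1 u = 1 mm; y_m = 224.42 − y.

[1] `<circle>` circle, #008000→cut S854 F1254: (31.48,208.02) → (30.27,210.94) → (27.35,212.15) → (24.43,210.94) → (23.22,208.02) → (24.43,205.10) → (27.35,203.89) → (30.27,205.10) → (31.48,208.02) (closed)

[2] `<path>` cubic bezier, #008000→cut S854 F1254: (70.10,197.03) → (69.58,175.58) → (52.16,129.88) → (36.45,79.89) → (41.03,45.51)

[3] `<path>` rectangle, #008000→cut S854 F1254: (3.00,206.97) → (39.92,206.97) → (39.92,136.61) → (3.00,136.61) → (3.00,206.97) (closed)

G21
G90
G0 X31.48 Y208.02
M3 S854
G01 X30.27 Y210.94 F1254
G01 X27.35 Y212.15
G01 X24.43 Y210.94
G01 X23.22 Y208.02
G01 X24.43 Y205.10
G01 X27.35 Y203.89
G01 X30.27 Y205.10
G01 X31.48 Y208.02
M5
G0 X70.10 Y197.03
M3 S854
G01 X69.58 Y175.58 F1254
G01 X52.16 Y129.88
G01 X36.45 Y79.89
G01 X41.03 Y45.51
M5
G0 X3.00 Y206.97
M3 S854
G01 X39.92 Y206.97 F1254
G01 X39.92 Y136.61
G01 X3.00 Y136.61
G01 X3.00 Y206.97
M5
G0 X0.00 Y0.00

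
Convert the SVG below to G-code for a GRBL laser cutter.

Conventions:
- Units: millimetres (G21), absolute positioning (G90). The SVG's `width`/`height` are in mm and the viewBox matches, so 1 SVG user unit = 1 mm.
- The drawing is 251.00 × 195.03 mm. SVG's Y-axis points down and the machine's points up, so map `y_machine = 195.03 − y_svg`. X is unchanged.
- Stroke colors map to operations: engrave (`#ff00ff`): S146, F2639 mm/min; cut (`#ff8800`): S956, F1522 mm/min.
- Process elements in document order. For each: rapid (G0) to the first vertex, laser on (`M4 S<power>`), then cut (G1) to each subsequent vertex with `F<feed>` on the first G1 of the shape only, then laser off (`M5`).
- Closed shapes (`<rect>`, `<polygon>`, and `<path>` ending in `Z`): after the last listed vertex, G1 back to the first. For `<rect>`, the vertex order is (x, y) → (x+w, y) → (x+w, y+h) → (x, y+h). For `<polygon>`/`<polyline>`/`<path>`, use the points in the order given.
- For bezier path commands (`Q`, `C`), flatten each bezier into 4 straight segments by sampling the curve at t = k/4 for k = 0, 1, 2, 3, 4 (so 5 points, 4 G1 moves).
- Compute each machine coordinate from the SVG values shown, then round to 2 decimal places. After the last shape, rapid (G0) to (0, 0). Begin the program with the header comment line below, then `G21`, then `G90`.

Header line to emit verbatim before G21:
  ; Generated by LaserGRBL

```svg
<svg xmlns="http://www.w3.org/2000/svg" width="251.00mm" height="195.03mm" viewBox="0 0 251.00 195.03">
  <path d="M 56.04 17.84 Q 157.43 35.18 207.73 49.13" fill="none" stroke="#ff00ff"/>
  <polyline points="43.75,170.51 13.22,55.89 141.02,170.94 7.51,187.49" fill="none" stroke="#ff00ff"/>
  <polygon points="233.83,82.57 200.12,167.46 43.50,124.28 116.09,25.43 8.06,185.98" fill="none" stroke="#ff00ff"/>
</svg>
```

viewBox `0 0 251.00 195.03` with mm width/height → 1 unit = 1 mm. Flip: y_m = 195.03 − y_svg.

**Shape 1** — `<path>` quadratic bezier, stroke `#ff00ff` → engrave (S146, F2639). Control points (SVG): P0=(56.04,17.84), P1=(157.43,35.18), P2=(207.73,49.13); sampled at t=k/4. Machine vertices: (56.04,177.19) → (103.54,168.73) → (144.66,160.70) → (179.39,153.09) → (207.73,145.90). Open path.

**Shape 2** — `<polyline>` open polyline, stroke `#ff00ff` → engrave (S146, F2639). Machine vertices: (43.75,24.52) → (13.22,139.14) → (141.02,24.09) → (7.51,7.54). Open path.

**Shape 3** — `<polygon>` closed polygon, stroke `#ff00ff` → engrave (S146, F2639). Machine vertices: (233.83,112.46) → (200.12,27.57) → (43.50,70.75) → (116.09,169.60) → (8.06,9.05) → (233.83,112.46). Closed: final G1 returns to the first vertex.

; Generated by LaserGRBL
G21
G90
G0 X56.04 Y177.19
M4 S146
G1 X103.54 Y168.73 F2639
G1 X144.66 Y160.70
G1 X179.39 Y153.09
G1 X207.73 Y145.90
M5
G0 X43.75 Y24.52
M4 S146
G1 X13.22 Y139.14 F2639
G1 X141.02 Y24.09
G1 X7.51 Y7.54
M5
G0 X233.83 Y112.46
M4 S146
G1 X200.12 Y27.57 F2639
G1 X43.50 Y70.75
G1 X116.09 Y169.60
G1 X8.06 Y9.05
G1 X233.83 Y112.46
M5
G0 X0.00 Y0.00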